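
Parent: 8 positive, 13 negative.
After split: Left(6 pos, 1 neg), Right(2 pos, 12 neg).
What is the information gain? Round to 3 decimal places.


H(parent) = 0.9587. H(left) = 0.5917, H(right) = 0.5917. Weighted = (7/21)*0.5917 + (14/21)*0.5917 = 0.5917. IG = 0.9587 - 0.5917 = 0.3670, which rounds to 0.367.

0.367


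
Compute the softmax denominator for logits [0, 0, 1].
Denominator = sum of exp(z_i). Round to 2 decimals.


Denom = e^0=1.0000 + e^0=1.0000 + e^1=2.7183. Sum = 4.7183, which rounds to 4.72.

4.72


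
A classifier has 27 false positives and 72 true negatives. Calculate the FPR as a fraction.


FPR = FP / (FP + TN) = 27 / 99 = 3/11.

3/11


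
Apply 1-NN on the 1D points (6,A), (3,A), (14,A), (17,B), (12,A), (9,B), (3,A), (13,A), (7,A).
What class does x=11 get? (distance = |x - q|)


Distances: |6-11|=5, |3-11|=8, |14-11|=3, |17-11|=6, |12-11|=1, |9-11|=2, |3-11|=8, |13-11|=2, |7-11|=4. 1 nearest: (12,A). Counts: {'A': 1}. Majority class: A.

A


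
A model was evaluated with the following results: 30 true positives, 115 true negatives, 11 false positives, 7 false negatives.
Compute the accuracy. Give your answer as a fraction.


Accuracy = (TP + TN) / (TP + TN + FP + FN) = (30 + 115) / 163 = 145/163.

145/163


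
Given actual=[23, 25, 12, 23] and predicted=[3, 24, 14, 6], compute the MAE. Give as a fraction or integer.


MAE = (1/4) * (|23-3|=20 + |25-24|=1 + |12-14|=2 + |23-6|=17). Sum = 40. MAE = 10.

10


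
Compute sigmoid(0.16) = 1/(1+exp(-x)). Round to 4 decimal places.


sigma(0.16) = 1/(1+e^(-0.16)) = 1/(1+0.852144) = 1/1.852144 = 0.5399.

0.5399


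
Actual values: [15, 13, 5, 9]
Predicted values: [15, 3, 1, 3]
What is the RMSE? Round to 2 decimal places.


MSE = 38.0000. RMSE = sqrt(38.0000) = 6.16.

6.16


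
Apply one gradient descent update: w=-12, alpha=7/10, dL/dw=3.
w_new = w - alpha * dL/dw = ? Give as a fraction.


w_new = -12 - 7/10 * 3 = -12 - 21/10 = -141/10.

-141/10


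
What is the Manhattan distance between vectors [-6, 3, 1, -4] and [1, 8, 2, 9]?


d = sum of absolute differences: |-6-1|=7 + |3-8|=5 + |1-2|=1 + |-4-9|=13 = 26.

26


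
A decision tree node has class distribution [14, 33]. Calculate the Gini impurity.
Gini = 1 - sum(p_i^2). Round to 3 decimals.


Total = 47. Proportions: 14/47, 33/47. sum(p_i^2) = 0.5817. Gini = 1 - 0.5817 = 0.4183, which rounds to 0.418.

0.418


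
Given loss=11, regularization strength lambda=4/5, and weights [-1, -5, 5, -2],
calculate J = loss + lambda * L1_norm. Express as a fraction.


L1 norm = sum(|w|) = 13. J = 11 + 4/5 * 13 = 107/5.

107/5


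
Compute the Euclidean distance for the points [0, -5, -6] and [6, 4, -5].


d = sqrt(sum of squared differences). (0-6)^2=36, (-5-4)^2=81, (-6--5)^2=1. Sum = 118.

sqrt(118)


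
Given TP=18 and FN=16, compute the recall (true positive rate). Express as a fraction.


Recall = TP / (TP + FN) = 18 / 34 = 9/17.

9/17


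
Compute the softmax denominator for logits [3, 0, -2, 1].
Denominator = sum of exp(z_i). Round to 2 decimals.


Denom = e^3=20.0855 + e^0=1.0000 + e^-2=0.1353 + e^1=2.7183. Sum = 23.9391, which rounds to 23.94.

23.94


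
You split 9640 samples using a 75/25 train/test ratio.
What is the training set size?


Test set = 9640 * 25% = 2410. Training set = 9640 - 2410 = 7230.

7230


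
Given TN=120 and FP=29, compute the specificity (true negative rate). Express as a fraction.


Specificity = TN / (TN + FP) = 120 / 149 = 120/149.

120/149


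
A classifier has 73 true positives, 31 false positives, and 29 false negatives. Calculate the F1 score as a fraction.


Precision = 73/104 = 73/104. Recall = 73/102 = 73/102. F1 = 2*P*R/(P+R) = 73/103.

73/103


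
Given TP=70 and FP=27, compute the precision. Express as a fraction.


Precision = TP / (TP + FP) = 70 / 97 = 70/97.

70/97


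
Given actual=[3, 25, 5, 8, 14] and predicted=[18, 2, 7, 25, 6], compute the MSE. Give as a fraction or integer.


MSE = (1/5) * ((3-18)^2=225 + (25-2)^2=529 + (5-7)^2=4 + (8-25)^2=289 + (14-6)^2=64). Sum = 1111. MSE = 1111/5.

1111/5


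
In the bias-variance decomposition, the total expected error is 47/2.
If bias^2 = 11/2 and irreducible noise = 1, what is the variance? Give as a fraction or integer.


Total error = bias^2 + variance + irreducible noise. So variance = 47/2 - 11/2 - 1 = 17.

17


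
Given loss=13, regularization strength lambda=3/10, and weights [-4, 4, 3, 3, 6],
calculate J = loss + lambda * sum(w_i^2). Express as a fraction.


L2 sq norm = sum(w^2) = 86. J = 13 + 3/10 * 86 = 194/5.

194/5


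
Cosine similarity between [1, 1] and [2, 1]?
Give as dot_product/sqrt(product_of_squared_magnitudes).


dot = 3. |a|^2 = 2, |b|^2 = 5. cos = 3/sqrt(10).

3/sqrt(10)


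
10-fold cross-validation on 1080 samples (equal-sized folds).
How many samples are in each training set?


Each validation fold has 1080/10 = 108 samples. Training set = 1080 - 108 = 972.

972


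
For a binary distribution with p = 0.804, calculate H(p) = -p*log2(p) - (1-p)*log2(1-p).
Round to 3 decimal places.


H = -0.804*log2(0.804) - 0.196*log2(0.196) = 0.714.

0.714


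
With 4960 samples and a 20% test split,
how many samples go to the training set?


Test set = 4960 * 20% = 992. Training set = 4960 - 992 = 3968.

3968


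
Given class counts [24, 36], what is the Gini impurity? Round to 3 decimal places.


Total = 60. Proportions: 24/60, 36/60. sum(p_i^2) = 0.5200. Gini = 1 - 0.5200 = 0.4800, which rounds to 0.480.

0.480


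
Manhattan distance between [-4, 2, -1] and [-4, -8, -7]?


d = sum of absolute differences: |-4--4|=0 + |2--8|=10 + |-1--7|=6 = 16.

16


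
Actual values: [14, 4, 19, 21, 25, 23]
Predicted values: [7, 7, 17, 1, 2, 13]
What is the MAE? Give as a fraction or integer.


MAE = (1/6) * (|14-7|=7 + |4-7|=3 + |19-17|=2 + |21-1|=20 + |25-2|=23 + |23-13|=10). Sum = 65. MAE = 65/6.

65/6


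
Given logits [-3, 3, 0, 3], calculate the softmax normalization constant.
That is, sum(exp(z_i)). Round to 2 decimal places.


Denom = e^-3=0.0498 + e^3=20.0855 + e^0=1.0000 + e^3=20.0855. Sum = 41.2208, which rounds to 41.22.

41.22


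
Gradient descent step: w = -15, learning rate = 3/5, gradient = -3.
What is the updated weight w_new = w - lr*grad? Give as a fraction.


w_new = -15 - 3/5 * -3 = -15 - -9/5 = -66/5.

-66/5


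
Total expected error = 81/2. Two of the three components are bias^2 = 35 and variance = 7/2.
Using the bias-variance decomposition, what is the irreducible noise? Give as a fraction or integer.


Total error = bias^2 + variance + irreducible noise. So irreducible noise = 81/2 - 35 - 7/2 = 2.

2


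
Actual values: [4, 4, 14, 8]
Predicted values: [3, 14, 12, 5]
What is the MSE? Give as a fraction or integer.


MSE = (1/4) * ((4-3)^2=1 + (4-14)^2=100 + (14-12)^2=4 + (8-5)^2=9). Sum = 114. MSE = 57/2.

57/2


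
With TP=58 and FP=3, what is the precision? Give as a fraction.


Precision = TP / (TP + FP) = 58 / 61 = 58/61.

58/61


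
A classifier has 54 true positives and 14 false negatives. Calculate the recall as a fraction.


Recall = TP / (TP + FN) = 54 / 68 = 27/34.

27/34


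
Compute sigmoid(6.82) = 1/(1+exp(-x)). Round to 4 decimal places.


sigma(6.82) = 1/(1+e^(-6.82)) = 1/(1+0.001092) = 1/1.001092 = 0.9989.

0.9989


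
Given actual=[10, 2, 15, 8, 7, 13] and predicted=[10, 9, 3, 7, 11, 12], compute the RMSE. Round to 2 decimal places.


MSE = 35.1667. RMSE = sqrt(35.1667) = 5.93.

5.93


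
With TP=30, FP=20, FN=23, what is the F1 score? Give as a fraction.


Precision = 30/50 = 3/5. Recall = 30/53 = 30/53. F1 = 2*P*R/(P+R) = 60/103.

60/103


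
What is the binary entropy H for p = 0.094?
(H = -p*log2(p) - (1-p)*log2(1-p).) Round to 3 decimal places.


H = -0.094*log2(0.094) - 0.906*log2(0.906) = 0.450.

0.450


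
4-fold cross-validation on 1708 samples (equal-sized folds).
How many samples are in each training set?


Each validation fold has 1708/4 = 427 samples. Training set = 1708 - 427 = 1281.

1281


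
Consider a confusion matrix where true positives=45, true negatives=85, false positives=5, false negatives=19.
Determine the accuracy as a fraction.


Accuracy = (TP + TN) / (TP + TN + FP + FN) = (45 + 85) / 154 = 65/77.

65/77


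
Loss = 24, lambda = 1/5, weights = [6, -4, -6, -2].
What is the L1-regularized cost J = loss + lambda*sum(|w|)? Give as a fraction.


L1 norm = sum(|w|) = 18. J = 24 + 1/5 * 18 = 138/5.

138/5


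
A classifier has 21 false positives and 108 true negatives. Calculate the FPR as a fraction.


FPR = FP / (FP + TN) = 21 / 129 = 7/43.

7/43


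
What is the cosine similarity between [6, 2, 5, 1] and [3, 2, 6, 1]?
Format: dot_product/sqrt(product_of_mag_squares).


dot = 53. |a|^2 = 66, |b|^2 = 50. cos = 53/sqrt(3300).

53/sqrt(3300)


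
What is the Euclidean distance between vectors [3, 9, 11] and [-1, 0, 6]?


d = sqrt(sum of squared differences). (3--1)^2=16, (9-0)^2=81, (11-6)^2=25. Sum = 122.

sqrt(122)


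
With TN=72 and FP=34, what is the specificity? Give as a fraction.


Specificity = TN / (TN + FP) = 72 / 106 = 36/53.

36/53


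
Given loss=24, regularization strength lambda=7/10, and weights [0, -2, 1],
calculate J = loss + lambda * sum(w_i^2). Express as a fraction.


L2 sq norm = sum(w^2) = 5. J = 24 + 7/10 * 5 = 55/2.

55/2


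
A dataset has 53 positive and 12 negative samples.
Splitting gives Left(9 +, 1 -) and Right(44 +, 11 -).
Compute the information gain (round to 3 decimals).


H(parent) = 0.6901. H(left) = 0.4690, H(right) = 0.7219. Weighted = (10/65)*0.4690 + (55/65)*0.7219 = 0.6830. IG = 0.6901 - 0.6830 = 0.0071, which rounds to 0.007.

0.007


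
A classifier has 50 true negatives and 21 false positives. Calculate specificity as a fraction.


Specificity = TN / (TN + FP) = 50 / 71 = 50/71.

50/71


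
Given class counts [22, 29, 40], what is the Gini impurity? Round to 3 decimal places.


Total = 91. Proportions: 22/91, 29/91, 40/91. sum(p_i^2) = 0.3532. Gini = 1 - 0.3532 = 0.6468, which rounds to 0.647.

0.647


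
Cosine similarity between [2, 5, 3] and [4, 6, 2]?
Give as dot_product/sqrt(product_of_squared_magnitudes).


dot = 44. |a|^2 = 38, |b|^2 = 56. cos = 44/sqrt(2128).

44/sqrt(2128)


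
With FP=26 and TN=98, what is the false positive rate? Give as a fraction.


FPR = FP / (FP + TN) = 26 / 124 = 13/62.

13/62


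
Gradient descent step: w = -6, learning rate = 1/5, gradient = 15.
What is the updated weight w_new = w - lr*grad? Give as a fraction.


w_new = -6 - 1/5 * 15 = -6 - 3 = -9.

-9


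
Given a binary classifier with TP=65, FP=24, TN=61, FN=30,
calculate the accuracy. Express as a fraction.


Accuracy = (TP + TN) / (TP + TN + FP + FN) = (65 + 61) / 180 = 7/10.

7/10


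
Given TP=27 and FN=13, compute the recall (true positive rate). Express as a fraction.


Recall = TP / (TP + FN) = 27 / 40 = 27/40.

27/40


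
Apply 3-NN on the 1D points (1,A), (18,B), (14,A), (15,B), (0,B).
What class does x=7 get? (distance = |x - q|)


Distances: |1-7|=6, |18-7|=11, |14-7|=7, |15-7|=8, |0-7|=7. 3 nearest: (1,A), (14,A), (0,B). Counts: {'A': 2, 'B': 1}. Majority class: A.

A


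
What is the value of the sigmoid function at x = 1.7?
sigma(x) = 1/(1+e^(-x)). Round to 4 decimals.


sigma(1.7) = 1/(1+e^(-1.7)) = 1/(1+0.182684) = 1/1.182684 = 0.8455.

0.8455


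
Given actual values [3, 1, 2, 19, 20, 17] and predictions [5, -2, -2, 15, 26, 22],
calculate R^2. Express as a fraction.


Mean(y) = 31/3. SS_res = 106. SS_tot = 1270/3. R^2 = 1 - 106/(1270/3) = 476/635.

476/635


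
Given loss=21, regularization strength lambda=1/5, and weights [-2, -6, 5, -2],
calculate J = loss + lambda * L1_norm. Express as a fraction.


L1 norm = sum(|w|) = 15. J = 21 + 1/5 * 15 = 24.

24


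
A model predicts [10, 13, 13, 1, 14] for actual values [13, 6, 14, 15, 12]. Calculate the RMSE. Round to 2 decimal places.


MSE = 51.8000. RMSE = sqrt(51.8000) = 7.20.

7.20


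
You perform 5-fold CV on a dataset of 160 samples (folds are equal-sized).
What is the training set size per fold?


Each validation fold has 160/5 = 32 samples. Training set = 160 - 32 = 128.

128


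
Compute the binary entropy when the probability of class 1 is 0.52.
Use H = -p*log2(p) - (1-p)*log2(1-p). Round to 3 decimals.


H = -0.52*log2(0.52) - 0.48*log2(0.48) = 0.999.

0.999


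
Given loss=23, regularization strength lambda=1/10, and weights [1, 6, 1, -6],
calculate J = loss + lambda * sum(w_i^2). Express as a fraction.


L2 sq norm = sum(w^2) = 74. J = 23 + 1/10 * 74 = 152/5.

152/5


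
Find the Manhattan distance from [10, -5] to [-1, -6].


d = sum of absolute differences: |10--1|=11 + |-5--6|=1 = 12.

12


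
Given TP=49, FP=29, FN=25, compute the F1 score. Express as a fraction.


Precision = 49/78 = 49/78. Recall = 49/74 = 49/74. F1 = 2*P*R/(P+R) = 49/76.

49/76


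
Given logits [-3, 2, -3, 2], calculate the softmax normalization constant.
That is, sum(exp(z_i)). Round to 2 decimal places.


Denom = e^-3=0.0498 + e^2=7.3891 + e^-3=0.0498 + e^2=7.3891. Sum = 14.8778, which rounds to 14.88.

14.88


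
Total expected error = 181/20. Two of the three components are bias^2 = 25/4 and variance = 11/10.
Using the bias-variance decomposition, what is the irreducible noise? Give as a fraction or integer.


Total error = bias^2 + variance + irreducible noise. So irreducible noise = 181/20 - 25/4 - 11/10 = 17/10.

17/10


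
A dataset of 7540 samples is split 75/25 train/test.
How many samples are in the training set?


Test set = 7540 * 25% = 1885. Training set = 7540 - 1885 = 5655.

5655


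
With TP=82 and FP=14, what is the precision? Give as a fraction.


Precision = TP / (TP + FP) = 82 / 96 = 41/48.

41/48


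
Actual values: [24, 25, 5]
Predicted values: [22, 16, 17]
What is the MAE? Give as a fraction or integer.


MAE = (1/3) * (|24-22|=2 + |25-16|=9 + |5-17|=12). Sum = 23. MAE = 23/3.

23/3


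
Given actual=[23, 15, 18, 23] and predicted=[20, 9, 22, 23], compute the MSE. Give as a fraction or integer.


MSE = (1/4) * ((23-20)^2=9 + (15-9)^2=36 + (18-22)^2=16 + (23-23)^2=0). Sum = 61. MSE = 61/4.

61/4


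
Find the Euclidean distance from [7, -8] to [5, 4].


d = sqrt(sum of squared differences). (7-5)^2=4, (-8-4)^2=144. Sum = 148.

sqrt(148)


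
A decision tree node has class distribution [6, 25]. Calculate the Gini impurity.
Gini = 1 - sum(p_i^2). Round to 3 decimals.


Total = 31. Proportions: 6/31, 25/31. sum(p_i^2) = 0.6878. Gini = 1 - 0.6878 = 0.3122, which rounds to 0.312.

0.312


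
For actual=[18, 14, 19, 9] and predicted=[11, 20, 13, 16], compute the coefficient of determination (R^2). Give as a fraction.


Mean(y) = 15. SS_res = 170. SS_tot = 62. R^2 = 1 - 170/(62) = -54/31.

-54/31


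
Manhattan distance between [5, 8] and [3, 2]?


d = sum of absolute differences: |5-3|=2 + |8-2|=6 = 8.

8


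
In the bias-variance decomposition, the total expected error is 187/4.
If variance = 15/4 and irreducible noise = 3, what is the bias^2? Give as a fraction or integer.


Total error = bias^2 + variance + irreducible noise. So bias^2 = 187/4 - 15/4 - 3 = 40.

40


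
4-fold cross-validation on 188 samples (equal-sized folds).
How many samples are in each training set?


Each validation fold has 188/4 = 47 samples. Training set = 188 - 47 = 141.

141


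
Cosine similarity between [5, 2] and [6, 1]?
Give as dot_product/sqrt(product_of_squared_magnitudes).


dot = 32. |a|^2 = 29, |b|^2 = 37. cos = 32/sqrt(1073).

32/sqrt(1073)


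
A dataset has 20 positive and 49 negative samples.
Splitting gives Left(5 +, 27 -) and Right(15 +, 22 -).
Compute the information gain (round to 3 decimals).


H(parent) = 0.8685. H(left) = 0.6253, H(right) = 0.9740. Weighted = (32/69)*0.6253 + (37/69)*0.9740 = 0.8123. IG = 0.8685 - 0.8123 = 0.0562, which rounds to 0.056.

0.056


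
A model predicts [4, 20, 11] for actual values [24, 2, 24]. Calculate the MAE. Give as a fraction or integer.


MAE = (1/3) * (|24-4|=20 + |2-20|=18 + |24-11|=13). Sum = 51. MAE = 17.

17


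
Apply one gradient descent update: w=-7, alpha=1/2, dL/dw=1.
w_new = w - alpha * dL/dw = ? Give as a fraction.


w_new = -7 - 1/2 * 1 = -7 - 1/2 = -15/2.

-15/2


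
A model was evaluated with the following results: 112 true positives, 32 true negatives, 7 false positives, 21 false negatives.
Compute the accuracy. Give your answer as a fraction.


Accuracy = (TP + TN) / (TP + TN + FP + FN) = (112 + 32) / 172 = 36/43.

36/43


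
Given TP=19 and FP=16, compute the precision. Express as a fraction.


Precision = TP / (TP + FP) = 19 / 35 = 19/35.

19/35


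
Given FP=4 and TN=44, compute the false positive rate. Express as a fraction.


FPR = FP / (FP + TN) = 4 / 48 = 1/12.

1/12


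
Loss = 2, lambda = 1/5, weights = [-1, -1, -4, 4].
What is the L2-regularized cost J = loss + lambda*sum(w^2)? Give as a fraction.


L2 sq norm = sum(w^2) = 34. J = 2 + 1/5 * 34 = 44/5.

44/5


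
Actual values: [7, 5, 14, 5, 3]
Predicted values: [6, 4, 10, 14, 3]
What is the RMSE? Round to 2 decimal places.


MSE = 19.8000. RMSE = sqrt(19.8000) = 4.45.

4.45


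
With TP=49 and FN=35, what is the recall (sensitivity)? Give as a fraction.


Recall = TP / (TP + FN) = 49 / 84 = 7/12.

7/12


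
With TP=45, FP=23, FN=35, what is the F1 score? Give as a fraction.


Precision = 45/68 = 45/68. Recall = 45/80 = 9/16. F1 = 2*P*R/(P+R) = 45/74.

45/74


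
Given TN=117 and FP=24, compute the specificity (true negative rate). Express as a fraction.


Specificity = TN / (TN + FP) = 117 / 141 = 39/47.

39/47


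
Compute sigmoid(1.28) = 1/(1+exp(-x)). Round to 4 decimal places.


sigma(1.28) = 1/(1+e^(-1.28)) = 1/(1+0.278037) = 1/1.278037 = 0.7824.

0.7824


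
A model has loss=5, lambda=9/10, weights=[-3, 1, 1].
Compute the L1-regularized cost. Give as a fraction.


L1 norm = sum(|w|) = 5. J = 5 + 9/10 * 5 = 19/2.

19/2


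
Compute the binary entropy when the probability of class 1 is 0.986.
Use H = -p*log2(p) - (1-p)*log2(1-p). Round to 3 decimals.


H = -0.986*log2(0.986) - 0.014*log2(0.014) = 0.106.

0.106


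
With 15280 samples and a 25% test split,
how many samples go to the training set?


Test set = 15280 * 25% = 3820. Training set = 15280 - 3820 = 11460.

11460


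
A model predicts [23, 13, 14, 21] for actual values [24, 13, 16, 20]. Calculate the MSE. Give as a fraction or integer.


MSE = (1/4) * ((24-23)^2=1 + (13-13)^2=0 + (16-14)^2=4 + (20-21)^2=1). Sum = 6. MSE = 3/2.

3/2


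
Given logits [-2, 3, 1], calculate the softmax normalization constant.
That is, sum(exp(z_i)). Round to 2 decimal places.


Denom = e^-2=0.1353 + e^3=20.0855 + e^1=2.7183. Sum = 22.9391, which rounds to 22.94.

22.94


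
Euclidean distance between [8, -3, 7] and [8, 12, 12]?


d = sqrt(sum of squared differences). (8-8)^2=0, (-3-12)^2=225, (7-12)^2=25. Sum = 250.

sqrt(250)


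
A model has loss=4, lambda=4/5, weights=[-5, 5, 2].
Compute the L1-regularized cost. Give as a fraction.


L1 norm = sum(|w|) = 12. J = 4 + 4/5 * 12 = 68/5.

68/5


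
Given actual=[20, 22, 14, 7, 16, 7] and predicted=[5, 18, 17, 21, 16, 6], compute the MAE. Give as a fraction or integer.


MAE = (1/6) * (|20-5|=15 + |22-18|=4 + |14-17|=3 + |7-21|=14 + |16-16|=0 + |7-6|=1). Sum = 37. MAE = 37/6.

37/6


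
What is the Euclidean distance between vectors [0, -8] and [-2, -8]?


d = sqrt(sum of squared differences). (0--2)^2=4, (-8--8)^2=0. Sum = 4.

2


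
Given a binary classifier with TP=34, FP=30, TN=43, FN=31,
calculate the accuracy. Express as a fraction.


Accuracy = (TP + TN) / (TP + TN + FP + FN) = (34 + 43) / 138 = 77/138.

77/138


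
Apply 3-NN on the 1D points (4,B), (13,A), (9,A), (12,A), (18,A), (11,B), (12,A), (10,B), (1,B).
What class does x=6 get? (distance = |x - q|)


Distances: |4-6|=2, |13-6|=7, |9-6|=3, |12-6|=6, |18-6|=12, |11-6|=5, |12-6|=6, |10-6|=4, |1-6|=5. 3 nearest: (4,B), (9,A), (10,B). Counts: {'B': 2, 'A': 1}. Majority class: B.

B


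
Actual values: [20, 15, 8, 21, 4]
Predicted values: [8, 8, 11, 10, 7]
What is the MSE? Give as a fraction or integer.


MSE = (1/5) * ((20-8)^2=144 + (15-8)^2=49 + (8-11)^2=9 + (21-10)^2=121 + (4-7)^2=9). Sum = 332. MSE = 332/5.

332/5


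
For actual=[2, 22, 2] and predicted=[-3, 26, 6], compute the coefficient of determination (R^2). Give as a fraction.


Mean(y) = 26/3. SS_res = 57. SS_tot = 800/3. R^2 = 1 - 57/(800/3) = 629/800.

629/800


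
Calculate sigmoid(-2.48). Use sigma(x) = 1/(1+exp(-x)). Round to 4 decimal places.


sigma(-2.48) = 1/(1+e^(2.48)) = 1/(1+11.941264) = 1/12.941264 = 0.0773.

0.0773


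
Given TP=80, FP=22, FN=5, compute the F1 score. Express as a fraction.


Precision = 80/102 = 40/51. Recall = 80/85 = 16/17. F1 = 2*P*R/(P+R) = 160/187.

160/187


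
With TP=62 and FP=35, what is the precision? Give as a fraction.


Precision = TP / (TP + FP) = 62 / 97 = 62/97.

62/97


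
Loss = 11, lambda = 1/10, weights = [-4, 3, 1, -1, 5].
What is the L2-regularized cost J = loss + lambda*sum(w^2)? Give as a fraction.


L2 sq norm = sum(w^2) = 52. J = 11 + 1/10 * 52 = 81/5.

81/5


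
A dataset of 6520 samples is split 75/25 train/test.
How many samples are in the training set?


Test set = 6520 * 25% = 1630. Training set = 6520 - 1630 = 4890.

4890


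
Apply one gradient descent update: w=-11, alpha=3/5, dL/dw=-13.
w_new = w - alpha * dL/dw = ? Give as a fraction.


w_new = -11 - 3/5 * -13 = -11 - -39/5 = -16/5.

-16/5


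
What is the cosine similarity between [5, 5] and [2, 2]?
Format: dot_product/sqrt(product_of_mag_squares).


dot = 20. |a|^2 = 50, |b|^2 = 8. cos = 20/sqrt(400).

20/sqrt(400)


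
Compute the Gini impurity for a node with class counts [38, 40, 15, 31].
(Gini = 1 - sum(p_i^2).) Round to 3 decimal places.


Total = 124. Proportions: 38/124, 40/124, 15/124, 31/124. sum(p_i^2) = 0.2751. Gini = 1 - 0.2751 = 0.7249, which rounds to 0.725.

0.725


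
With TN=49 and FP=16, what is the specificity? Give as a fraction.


Specificity = TN / (TN + FP) = 49 / 65 = 49/65.

49/65


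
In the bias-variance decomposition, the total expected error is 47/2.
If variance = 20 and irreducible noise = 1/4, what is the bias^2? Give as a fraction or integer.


Total error = bias^2 + variance + irreducible noise. So bias^2 = 47/2 - 20 - 1/4 = 13/4.

13/4


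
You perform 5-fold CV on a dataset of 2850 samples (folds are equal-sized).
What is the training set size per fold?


Each validation fold has 2850/5 = 570 samples. Training set = 2850 - 570 = 2280.

2280


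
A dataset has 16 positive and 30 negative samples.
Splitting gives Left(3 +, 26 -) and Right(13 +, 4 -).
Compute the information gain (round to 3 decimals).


H(parent) = 0.9321. H(left) = 0.4798, H(right) = 0.7871. Weighted = (29/46)*0.4798 + (17/46)*0.7871 = 0.5934. IG = 0.9321 - 0.5934 = 0.3387, which rounds to 0.339.

0.339


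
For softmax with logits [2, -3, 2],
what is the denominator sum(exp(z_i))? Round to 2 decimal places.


Denom = e^2=7.3891 + e^-3=0.0498 + e^2=7.3891. Sum = 14.8280, which rounds to 14.83.

14.83


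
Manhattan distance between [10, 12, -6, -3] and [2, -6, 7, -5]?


d = sum of absolute differences: |10-2|=8 + |12--6|=18 + |-6-7|=13 + |-3--5|=2 = 41.

41


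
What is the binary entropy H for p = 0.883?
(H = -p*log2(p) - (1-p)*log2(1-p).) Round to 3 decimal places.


H = -0.883*log2(0.883) - 0.117*log2(0.117) = 0.521.

0.521


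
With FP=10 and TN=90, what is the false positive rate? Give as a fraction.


FPR = FP / (FP + TN) = 10 / 100 = 1/10.

1/10


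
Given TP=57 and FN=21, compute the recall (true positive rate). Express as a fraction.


Recall = TP / (TP + FN) = 57 / 78 = 19/26.

19/26


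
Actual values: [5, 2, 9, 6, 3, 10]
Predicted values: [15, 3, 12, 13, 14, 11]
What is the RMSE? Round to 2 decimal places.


MSE = 46.8333. RMSE = sqrt(46.8333) = 6.84.

6.84


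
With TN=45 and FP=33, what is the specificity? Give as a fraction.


Specificity = TN / (TN + FP) = 45 / 78 = 15/26.

15/26


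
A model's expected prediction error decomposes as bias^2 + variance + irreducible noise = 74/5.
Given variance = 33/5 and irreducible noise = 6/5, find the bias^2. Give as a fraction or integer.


Total error = bias^2 + variance + irreducible noise. So bias^2 = 74/5 - 33/5 - 6/5 = 7.

7


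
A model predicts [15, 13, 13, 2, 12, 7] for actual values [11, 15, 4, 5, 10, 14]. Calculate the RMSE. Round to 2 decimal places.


MSE = 27.1667. RMSE = sqrt(27.1667) = 5.21.

5.21


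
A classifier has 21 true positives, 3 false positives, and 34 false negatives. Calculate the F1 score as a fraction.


Precision = 21/24 = 7/8. Recall = 21/55 = 21/55. F1 = 2*P*R/(P+R) = 42/79.

42/79


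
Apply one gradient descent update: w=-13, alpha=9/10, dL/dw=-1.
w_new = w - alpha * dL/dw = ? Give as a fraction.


w_new = -13 - 9/10 * -1 = -13 - -9/10 = -121/10.

-121/10


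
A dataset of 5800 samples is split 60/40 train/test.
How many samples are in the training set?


Test set = 5800 * 40% = 2320. Training set = 5800 - 2320 = 3480.

3480


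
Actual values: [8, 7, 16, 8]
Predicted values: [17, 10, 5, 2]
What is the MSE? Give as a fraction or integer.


MSE = (1/4) * ((8-17)^2=81 + (7-10)^2=9 + (16-5)^2=121 + (8-2)^2=36). Sum = 247. MSE = 247/4.

247/4


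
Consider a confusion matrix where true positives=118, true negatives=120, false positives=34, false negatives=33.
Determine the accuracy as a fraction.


Accuracy = (TP + TN) / (TP + TN + FP + FN) = (118 + 120) / 305 = 238/305.

238/305


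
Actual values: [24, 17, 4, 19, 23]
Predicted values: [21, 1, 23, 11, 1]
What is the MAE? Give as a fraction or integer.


MAE = (1/5) * (|24-21|=3 + |17-1|=16 + |4-23|=19 + |19-11|=8 + |23-1|=22). Sum = 68. MAE = 68/5.

68/5


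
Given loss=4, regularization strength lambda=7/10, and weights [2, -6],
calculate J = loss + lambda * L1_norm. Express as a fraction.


L1 norm = sum(|w|) = 8. J = 4 + 7/10 * 8 = 48/5.

48/5


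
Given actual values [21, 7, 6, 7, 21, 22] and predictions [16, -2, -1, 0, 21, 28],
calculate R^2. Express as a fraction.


Mean(y) = 14. SS_res = 240. SS_tot = 324. R^2 = 1 - 240/(324) = 7/27.

7/27


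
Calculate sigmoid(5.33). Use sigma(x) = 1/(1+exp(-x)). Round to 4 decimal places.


sigma(5.33) = 1/(1+e^(-5.33)) = 1/(1+0.004844) = 1/1.004844 = 0.9952.

0.9952


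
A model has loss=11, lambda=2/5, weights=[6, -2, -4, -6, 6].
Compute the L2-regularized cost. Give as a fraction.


L2 sq norm = sum(w^2) = 128. J = 11 + 2/5 * 128 = 311/5.

311/5


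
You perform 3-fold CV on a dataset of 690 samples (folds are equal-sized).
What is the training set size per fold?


Each validation fold has 690/3 = 230 samples. Training set = 690 - 230 = 460.

460


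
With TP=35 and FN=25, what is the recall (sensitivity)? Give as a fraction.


Recall = TP / (TP + FN) = 35 / 60 = 7/12.

7/12


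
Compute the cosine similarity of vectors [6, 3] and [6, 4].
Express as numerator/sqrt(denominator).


dot = 48. |a|^2 = 45, |b|^2 = 52. cos = 48/sqrt(2340).

48/sqrt(2340)


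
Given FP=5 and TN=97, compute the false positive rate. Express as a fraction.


FPR = FP / (FP + TN) = 5 / 102 = 5/102.

5/102


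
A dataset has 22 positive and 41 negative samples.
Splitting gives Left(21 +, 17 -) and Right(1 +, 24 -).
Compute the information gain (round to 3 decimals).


H(parent) = 0.9334. H(left) = 0.9920, H(right) = 0.2423. Weighted = (38/63)*0.9920 + (25/63)*0.2423 = 0.6945. IG = 0.9334 - 0.6945 = 0.2389, which rounds to 0.239.

0.239


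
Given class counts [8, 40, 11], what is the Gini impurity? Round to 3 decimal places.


Total = 59. Proportions: 8/59, 40/59, 11/59. sum(p_i^2) = 0.5128. Gini = 1 - 0.5128 = 0.4872, which rounds to 0.487.

0.487


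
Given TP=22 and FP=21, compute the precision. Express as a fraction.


Precision = TP / (TP + FP) = 22 / 43 = 22/43.

22/43


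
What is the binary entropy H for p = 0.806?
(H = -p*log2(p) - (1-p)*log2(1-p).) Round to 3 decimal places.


H = -0.806*log2(0.806) - 0.194*log2(0.194) = 0.710.

0.710


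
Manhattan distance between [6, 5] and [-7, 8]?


d = sum of absolute differences: |6--7|=13 + |5-8|=3 = 16.

16


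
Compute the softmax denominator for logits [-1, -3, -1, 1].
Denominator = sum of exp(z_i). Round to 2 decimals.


Denom = e^-1=0.3679 + e^-3=0.0498 + e^-1=0.3679 + e^1=2.7183. Sum = 3.5039, which rounds to 3.50.

3.50


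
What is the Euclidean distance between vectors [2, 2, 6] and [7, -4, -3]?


d = sqrt(sum of squared differences). (2-7)^2=25, (2--4)^2=36, (6--3)^2=81. Sum = 142.

sqrt(142)


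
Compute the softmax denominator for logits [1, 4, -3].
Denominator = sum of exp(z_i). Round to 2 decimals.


Denom = e^1=2.7183 + e^4=54.5982 + e^-3=0.0498. Sum = 57.3663, which rounds to 57.37.

57.37


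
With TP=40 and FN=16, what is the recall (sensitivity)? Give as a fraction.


Recall = TP / (TP + FN) = 40 / 56 = 5/7.

5/7


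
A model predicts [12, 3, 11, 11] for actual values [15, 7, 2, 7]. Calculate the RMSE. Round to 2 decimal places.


MSE = 30.5000. RMSE = sqrt(30.5000) = 5.52.

5.52


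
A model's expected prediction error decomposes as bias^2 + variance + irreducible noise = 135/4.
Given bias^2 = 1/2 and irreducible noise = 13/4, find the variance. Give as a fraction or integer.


Total error = bias^2 + variance + irreducible noise. So variance = 135/4 - 1/2 - 13/4 = 30.

30


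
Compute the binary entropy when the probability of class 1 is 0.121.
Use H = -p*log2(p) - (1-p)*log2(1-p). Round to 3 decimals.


H = -0.121*log2(0.121) - 0.879*log2(0.879) = 0.532.

0.532


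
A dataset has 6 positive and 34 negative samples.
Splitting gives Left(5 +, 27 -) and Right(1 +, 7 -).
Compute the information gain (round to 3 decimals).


H(parent) = 0.6098. H(left) = 0.6253, H(right) = 0.5436. Weighted = (32/40)*0.6253 + (8/40)*0.5436 = 0.6090. IG = 0.6098 - 0.6090 = 0.0008, which rounds to 0.001.

0.001


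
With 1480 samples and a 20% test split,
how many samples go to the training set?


Test set = 1480 * 20% = 296. Training set = 1480 - 296 = 1184.

1184


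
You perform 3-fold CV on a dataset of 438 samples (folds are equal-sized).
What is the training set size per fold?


Each validation fold has 438/3 = 146 samples. Training set = 438 - 146 = 292.

292


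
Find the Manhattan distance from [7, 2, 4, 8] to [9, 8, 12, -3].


d = sum of absolute differences: |7-9|=2 + |2-8|=6 + |4-12|=8 + |8--3|=11 = 27.

27


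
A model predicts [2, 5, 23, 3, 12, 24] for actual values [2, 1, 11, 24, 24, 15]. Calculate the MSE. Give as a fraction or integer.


MSE = (1/6) * ((2-2)^2=0 + (1-5)^2=16 + (11-23)^2=144 + (24-3)^2=441 + (24-12)^2=144 + (15-24)^2=81). Sum = 826. MSE = 413/3.

413/3


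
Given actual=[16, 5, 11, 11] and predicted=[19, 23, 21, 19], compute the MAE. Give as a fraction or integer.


MAE = (1/4) * (|16-19|=3 + |5-23|=18 + |11-21|=10 + |11-19|=8). Sum = 39. MAE = 39/4.

39/4


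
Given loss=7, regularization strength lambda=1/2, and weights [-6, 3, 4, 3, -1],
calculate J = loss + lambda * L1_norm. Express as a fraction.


L1 norm = sum(|w|) = 17. J = 7 + 1/2 * 17 = 31/2.

31/2


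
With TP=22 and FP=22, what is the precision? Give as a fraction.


Precision = TP / (TP + FP) = 22 / 44 = 1/2.

1/2


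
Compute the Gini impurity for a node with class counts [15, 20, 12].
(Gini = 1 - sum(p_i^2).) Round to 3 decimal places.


Total = 47. Proportions: 15/47, 20/47, 12/47. sum(p_i^2) = 0.3481. Gini = 1 - 0.3481 = 0.6519, which rounds to 0.652.

0.652


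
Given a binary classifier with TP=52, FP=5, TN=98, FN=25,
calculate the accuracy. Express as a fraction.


Accuracy = (TP + TN) / (TP + TN + FP + FN) = (52 + 98) / 180 = 5/6.

5/6


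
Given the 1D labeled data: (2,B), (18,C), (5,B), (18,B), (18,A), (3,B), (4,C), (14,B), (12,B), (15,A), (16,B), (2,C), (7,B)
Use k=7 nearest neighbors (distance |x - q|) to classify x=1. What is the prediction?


Distances: |2-1|=1, |18-1|=17, |5-1|=4, |18-1|=17, |18-1|=17, |3-1|=2, |4-1|=3, |14-1|=13, |12-1|=11, |15-1|=14, |16-1|=15, |2-1|=1, |7-1|=6. 7 nearest: (2,B), (2,C), (3,B), (4,C), (5,B), (7,B), (12,B). Counts: {'B': 5, 'C': 2}. Majority class: B.

B


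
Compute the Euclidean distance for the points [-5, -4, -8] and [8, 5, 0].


d = sqrt(sum of squared differences). (-5-8)^2=169, (-4-5)^2=81, (-8-0)^2=64. Sum = 314.

sqrt(314)


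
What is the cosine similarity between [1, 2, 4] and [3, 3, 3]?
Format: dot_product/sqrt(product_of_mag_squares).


dot = 21. |a|^2 = 21, |b|^2 = 27. cos = 21/sqrt(567).

21/sqrt(567)


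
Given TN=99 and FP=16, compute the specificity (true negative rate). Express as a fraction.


Specificity = TN / (TN + FP) = 99 / 115 = 99/115.

99/115


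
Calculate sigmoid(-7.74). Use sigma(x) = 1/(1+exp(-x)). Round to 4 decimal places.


sigma(-7.74) = 1/(1+e^(7.74)) = 1/(1+2298.472383) = 1/2299.472383 = 0.0004.

0.0004


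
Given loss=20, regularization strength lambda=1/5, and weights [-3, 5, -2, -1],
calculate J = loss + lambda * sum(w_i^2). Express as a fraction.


L2 sq norm = sum(w^2) = 39. J = 20 + 1/5 * 39 = 139/5.

139/5


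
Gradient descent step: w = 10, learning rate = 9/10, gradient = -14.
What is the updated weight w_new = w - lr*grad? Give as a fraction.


w_new = 10 - 9/10 * -14 = 10 - -63/5 = 113/5.

113/5


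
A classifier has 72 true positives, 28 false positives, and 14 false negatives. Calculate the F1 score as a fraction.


Precision = 72/100 = 18/25. Recall = 72/86 = 36/43. F1 = 2*P*R/(P+R) = 24/31.

24/31


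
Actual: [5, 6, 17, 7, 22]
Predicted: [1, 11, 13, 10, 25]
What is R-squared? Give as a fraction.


Mean(y) = 57/5. SS_res = 75. SS_tot = 1166/5. R^2 = 1 - 75/(1166/5) = 791/1166.

791/1166


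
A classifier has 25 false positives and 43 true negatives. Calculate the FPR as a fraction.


FPR = FP / (FP + TN) = 25 / 68 = 25/68.

25/68


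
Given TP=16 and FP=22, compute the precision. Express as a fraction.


Precision = TP / (TP + FP) = 16 / 38 = 8/19.

8/19


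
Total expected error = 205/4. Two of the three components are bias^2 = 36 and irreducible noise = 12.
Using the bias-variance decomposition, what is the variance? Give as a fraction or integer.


Total error = bias^2 + variance + irreducible noise. So variance = 205/4 - 36 - 12 = 13/4.

13/4


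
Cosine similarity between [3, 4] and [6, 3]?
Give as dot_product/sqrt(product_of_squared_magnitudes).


dot = 30. |a|^2 = 25, |b|^2 = 45. cos = 30/sqrt(1125).

30/sqrt(1125)


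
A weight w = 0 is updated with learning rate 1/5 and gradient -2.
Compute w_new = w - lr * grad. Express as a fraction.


w_new = 0 - 1/5 * -2 = 0 - -2/5 = 2/5.

2/5


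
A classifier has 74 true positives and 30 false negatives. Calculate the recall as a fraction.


Recall = TP / (TP + FN) = 74 / 104 = 37/52.

37/52


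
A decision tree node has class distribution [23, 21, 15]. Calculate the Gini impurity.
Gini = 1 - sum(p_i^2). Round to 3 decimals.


Total = 59. Proportions: 23/59, 21/59, 15/59. sum(p_i^2) = 0.3433. Gini = 1 - 0.3433 = 0.6567, which rounds to 0.657.

0.657


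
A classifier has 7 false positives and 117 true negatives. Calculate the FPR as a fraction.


FPR = FP / (FP + TN) = 7 / 124 = 7/124.

7/124


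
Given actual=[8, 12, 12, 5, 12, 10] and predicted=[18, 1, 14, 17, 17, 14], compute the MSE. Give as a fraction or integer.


MSE = (1/6) * ((8-18)^2=100 + (12-1)^2=121 + (12-14)^2=4 + (5-17)^2=144 + (12-17)^2=25 + (10-14)^2=16). Sum = 410. MSE = 205/3.

205/3


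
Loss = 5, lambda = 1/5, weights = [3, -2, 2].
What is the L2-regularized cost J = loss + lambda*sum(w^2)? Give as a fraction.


L2 sq norm = sum(w^2) = 17. J = 5 + 1/5 * 17 = 42/5.

42/5


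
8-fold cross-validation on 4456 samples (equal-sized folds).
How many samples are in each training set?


Each validation fold has 4456/8 = 557 samples. Training set = 4456 - 557 = 3899.

3899


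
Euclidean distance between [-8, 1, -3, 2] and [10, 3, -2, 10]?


d = sqrt(sum of squared differences). (-8-10)^2=324, (1-3)^2=4, (-3--2)^2=1, (2-10)^2=64. Sum = 393.

sqrt(393)


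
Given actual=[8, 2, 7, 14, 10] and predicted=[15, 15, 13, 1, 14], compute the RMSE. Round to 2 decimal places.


MSE = 87.8000. RMSE = sqrt(87.8000) = 9.37.

9.37


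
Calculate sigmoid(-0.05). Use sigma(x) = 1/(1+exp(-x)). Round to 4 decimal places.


sigma(-0.05) = 1/(1+e^(0.05)) = 1/(1+1.051271) = 1/2.051271 = 0.4875.

0.4875


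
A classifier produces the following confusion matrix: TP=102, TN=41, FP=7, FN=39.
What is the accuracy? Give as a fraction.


Accuracy = (TP + TN) / (TP + TN + FP + FN) = (102 + 41) / 189 = 143/189.

143/189


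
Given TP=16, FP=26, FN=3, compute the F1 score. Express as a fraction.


Precision = 16/42 = 8/21. Recall = 16/19 = 16/19. F1 = 2*P*R/(P+R) = 32/61.

32/61


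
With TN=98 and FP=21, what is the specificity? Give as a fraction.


Specificity = TN / (TN + FP) = 98 / 119 = 14/17.

14/17


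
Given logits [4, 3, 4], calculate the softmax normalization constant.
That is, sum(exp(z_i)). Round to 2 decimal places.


Denom = e^4=54.5982 + e^3=20.0855 + e^4=54.5982. Sum = 129.2819, which rounds to 129.28.

129.28


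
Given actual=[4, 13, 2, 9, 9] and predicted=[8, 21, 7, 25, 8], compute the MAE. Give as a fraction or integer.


MAE = (1/5) * (|4-8|=4 + |13-21|=8 + |2-7|=5 + |9-25|=16 + |9-8|=1). Sum = 34. MAE = 34/5.

34/5


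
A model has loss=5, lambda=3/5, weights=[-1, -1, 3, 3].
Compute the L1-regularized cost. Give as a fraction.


L1 norm = sum(|w|) = 8. J = 5 + 3/5 * 8 = 49/5.

49/5


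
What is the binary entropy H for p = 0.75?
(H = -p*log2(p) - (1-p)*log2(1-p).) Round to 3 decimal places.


H = -0.75*log2(0.75) - 0.25*log2(0.25) = 0.811.

0.811


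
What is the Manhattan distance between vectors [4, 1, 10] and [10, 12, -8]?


d = sum of absolute differences: |4-10|=6 + |1-12|=11 + |10--8|=18 = 35.

35


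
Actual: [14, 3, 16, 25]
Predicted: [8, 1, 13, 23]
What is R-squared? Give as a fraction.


Mean(y) = 29/2. SS_res = 53. SS_tot = 245. R^2 = 1 - 53/(245) = 192/245.

192/245


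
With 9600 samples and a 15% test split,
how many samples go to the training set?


Test set = 9600 * 15% = 1440. Training set = 9600 - 1440 = 8160.

8160


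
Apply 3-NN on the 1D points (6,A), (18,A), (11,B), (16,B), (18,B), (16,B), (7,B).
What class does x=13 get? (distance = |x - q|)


Distances: |6-13|=7, |18-13|=5, |11-13|=2, |16-13|=3, |18-13|=5, |16-13|=3, |7-13|=6. 3 nearest: (11,B), (16,B), (16,B). Counts: {'B': 3}. Majority class: B.

B


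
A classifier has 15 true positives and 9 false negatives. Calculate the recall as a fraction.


Recall = TP / (TP + FN) = 15 / 24 = 5/8.

5/8


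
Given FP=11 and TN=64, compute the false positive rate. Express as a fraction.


FPR = FP / (FP + TN) = 11 / 75 = 11/75.

11/75


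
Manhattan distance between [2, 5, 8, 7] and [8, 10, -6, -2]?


d = sum of absolute differences: |2-8|=6 + |5-10|=5 + |8--6|=14 + |7--2|=9 = 34.

34


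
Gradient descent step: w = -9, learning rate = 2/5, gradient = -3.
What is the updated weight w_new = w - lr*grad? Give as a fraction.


w_new = -9 - 2/5 * -3 = -9 - -6/5 = -39/5.

-39/5
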